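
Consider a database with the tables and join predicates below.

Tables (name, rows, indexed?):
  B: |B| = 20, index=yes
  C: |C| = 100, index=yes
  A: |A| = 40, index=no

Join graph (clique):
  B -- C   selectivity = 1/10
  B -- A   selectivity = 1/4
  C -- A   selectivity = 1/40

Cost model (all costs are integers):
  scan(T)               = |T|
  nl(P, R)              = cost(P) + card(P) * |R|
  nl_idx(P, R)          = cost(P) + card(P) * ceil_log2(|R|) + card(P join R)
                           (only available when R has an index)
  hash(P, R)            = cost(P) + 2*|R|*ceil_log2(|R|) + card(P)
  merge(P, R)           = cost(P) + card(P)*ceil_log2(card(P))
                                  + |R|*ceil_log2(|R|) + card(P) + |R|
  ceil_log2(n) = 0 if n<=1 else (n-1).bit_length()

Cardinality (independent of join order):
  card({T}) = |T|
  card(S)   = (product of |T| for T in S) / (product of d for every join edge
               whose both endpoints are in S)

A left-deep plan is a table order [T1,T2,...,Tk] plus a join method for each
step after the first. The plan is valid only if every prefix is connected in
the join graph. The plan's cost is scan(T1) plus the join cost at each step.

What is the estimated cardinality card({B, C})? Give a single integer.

200

Tables in S: B(20), C(100)
Edges inside S: B-C(d=10)
numerator = 20 * 100 = 2000
denominator = 10 = 10
card(S) = 2000 / 10 = 200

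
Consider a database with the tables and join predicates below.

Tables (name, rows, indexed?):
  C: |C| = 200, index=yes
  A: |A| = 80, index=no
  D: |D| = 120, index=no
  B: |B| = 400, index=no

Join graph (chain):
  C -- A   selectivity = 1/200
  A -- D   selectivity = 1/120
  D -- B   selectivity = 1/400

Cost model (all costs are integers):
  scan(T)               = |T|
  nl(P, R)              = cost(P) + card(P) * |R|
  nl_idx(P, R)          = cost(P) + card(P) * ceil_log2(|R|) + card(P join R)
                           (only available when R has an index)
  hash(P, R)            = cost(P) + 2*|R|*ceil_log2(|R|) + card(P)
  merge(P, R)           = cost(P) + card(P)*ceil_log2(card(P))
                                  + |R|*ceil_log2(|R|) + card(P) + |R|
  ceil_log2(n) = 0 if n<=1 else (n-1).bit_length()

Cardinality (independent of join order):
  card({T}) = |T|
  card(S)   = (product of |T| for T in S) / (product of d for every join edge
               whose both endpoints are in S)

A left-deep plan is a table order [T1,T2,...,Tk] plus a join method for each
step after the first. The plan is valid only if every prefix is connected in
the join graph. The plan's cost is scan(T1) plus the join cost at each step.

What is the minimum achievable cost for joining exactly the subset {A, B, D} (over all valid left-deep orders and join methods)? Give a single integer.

Selinger DP over subsets of {A,B,D}:
  {A}: scan cost=80, card=80
  {D}: scan cost=120, card=120
  {B}: scan cost=400, card=400
  {AD}: card=80; try (A,hash)→1360, (D,merge)→1680, (A,merge)→1720, (D,hash)→1840, (D,nl)→9680, (A,nl)→9720; best=1360 via (A,hash)
  {BD}: card=120; try (D,hash)→2480, (B,merge)→5080, (D,merge)→5360, (B,hash)→7440, (B,nl)→48120, (D,nl)→48400; best=2480 via (D,hash)
  {ABD}: card=80; try (A,hash)→3720, (A,merge)→4080, (B,merge)→6000, (B,hash)→8640, (A,nl)→12080, (B,nl)→33360; best=3720 via (A,hash)

3720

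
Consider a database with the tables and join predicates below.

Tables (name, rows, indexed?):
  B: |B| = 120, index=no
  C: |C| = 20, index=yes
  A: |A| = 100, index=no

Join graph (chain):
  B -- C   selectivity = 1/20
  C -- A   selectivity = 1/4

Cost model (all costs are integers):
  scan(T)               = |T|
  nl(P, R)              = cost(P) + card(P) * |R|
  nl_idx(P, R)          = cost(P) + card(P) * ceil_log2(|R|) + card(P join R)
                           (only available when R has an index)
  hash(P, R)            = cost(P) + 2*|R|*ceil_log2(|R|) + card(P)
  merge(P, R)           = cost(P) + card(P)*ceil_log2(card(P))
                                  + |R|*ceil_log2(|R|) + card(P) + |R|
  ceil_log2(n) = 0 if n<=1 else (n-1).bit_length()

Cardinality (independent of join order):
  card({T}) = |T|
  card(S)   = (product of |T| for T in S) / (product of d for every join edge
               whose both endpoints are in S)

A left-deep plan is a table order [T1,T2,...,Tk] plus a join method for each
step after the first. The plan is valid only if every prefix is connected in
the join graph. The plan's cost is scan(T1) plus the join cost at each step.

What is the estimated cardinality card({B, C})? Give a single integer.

Tables in S: B(120), C(20)
Edges inside S: B-C(d=20)
numerator = 120 * 20 = 2400
denominator = 20 = 20
card(S) = 2400 / 20 = 120

120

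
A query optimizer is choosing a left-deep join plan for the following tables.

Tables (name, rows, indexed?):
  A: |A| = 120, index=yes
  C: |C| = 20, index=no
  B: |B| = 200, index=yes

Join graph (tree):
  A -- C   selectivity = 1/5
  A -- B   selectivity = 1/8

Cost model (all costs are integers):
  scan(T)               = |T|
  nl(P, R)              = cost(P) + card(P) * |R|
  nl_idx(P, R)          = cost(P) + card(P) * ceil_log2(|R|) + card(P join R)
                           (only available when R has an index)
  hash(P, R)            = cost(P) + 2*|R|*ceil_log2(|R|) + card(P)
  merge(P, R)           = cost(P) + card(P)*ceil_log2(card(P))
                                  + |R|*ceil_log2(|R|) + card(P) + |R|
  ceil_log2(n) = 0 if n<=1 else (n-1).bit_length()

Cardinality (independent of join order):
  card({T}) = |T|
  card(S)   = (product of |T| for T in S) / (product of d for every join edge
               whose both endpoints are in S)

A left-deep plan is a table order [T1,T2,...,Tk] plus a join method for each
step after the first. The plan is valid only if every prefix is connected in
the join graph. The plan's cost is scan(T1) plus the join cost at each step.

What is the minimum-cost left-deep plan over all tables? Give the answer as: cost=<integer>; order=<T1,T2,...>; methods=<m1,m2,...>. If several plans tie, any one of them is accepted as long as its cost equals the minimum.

Selinger DP (subsets sized 1..n):
  {A}: scan cost=120, card=120
  {C}: scan cost=20, card=20
  {B}: scan cost=200, card=200
  {AC}: card=480; try (C,hash)→440, (A,nl_idx)→640, (A,merge)→1100, (C,merge)→1200, (A,hash)→1720, (A,nl)→2420 …(+1); best=440 via (C,hash)
  {AB}: card=3000; try (A,hash)→2080, (B,merge)→2880, (A,merge)→2960, (B,hash)→3440, (B,nl_idx)→4080, (A,nl_idx)→4600 …(+2); best=2080 via (A,hash)
  {ABC}: card=12000; try (B,hash)→4120, (C,hash)→5280, (B,merge)→7040, (B,nl_idx)→16280, (C,merge)→41200, (C,nl)→62080 …(+1); best=4120 via (B,hash)

cost=4120; order=A,C,B; methods=hash,hash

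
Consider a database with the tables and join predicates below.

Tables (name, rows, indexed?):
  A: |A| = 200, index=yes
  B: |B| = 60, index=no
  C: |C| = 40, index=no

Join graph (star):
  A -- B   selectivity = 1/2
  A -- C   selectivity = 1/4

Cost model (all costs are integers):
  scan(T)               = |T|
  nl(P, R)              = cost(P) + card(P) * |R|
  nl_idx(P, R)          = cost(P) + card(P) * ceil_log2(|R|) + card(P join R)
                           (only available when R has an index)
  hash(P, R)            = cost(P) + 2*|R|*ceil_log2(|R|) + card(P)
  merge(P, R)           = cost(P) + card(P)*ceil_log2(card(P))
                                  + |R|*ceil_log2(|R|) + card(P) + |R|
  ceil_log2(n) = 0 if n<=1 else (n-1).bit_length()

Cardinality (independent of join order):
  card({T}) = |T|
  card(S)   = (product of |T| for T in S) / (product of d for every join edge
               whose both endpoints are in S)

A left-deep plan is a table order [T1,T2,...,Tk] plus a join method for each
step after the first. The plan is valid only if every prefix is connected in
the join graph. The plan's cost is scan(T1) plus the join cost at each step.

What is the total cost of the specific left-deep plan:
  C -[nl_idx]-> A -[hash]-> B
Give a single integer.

5080

step 1: scan C: cost=40, card=40
step 2: join A via nl_idx
    card(P join A) = 40*200/(4) = 2000
    cost = 40 + 40*8 + 2000 = 2360
step 3: join B via hash
    card(P join B) = 2000*60/(2) = 60000
    cost = 2360 + 2*60*6 + 2000 = 5080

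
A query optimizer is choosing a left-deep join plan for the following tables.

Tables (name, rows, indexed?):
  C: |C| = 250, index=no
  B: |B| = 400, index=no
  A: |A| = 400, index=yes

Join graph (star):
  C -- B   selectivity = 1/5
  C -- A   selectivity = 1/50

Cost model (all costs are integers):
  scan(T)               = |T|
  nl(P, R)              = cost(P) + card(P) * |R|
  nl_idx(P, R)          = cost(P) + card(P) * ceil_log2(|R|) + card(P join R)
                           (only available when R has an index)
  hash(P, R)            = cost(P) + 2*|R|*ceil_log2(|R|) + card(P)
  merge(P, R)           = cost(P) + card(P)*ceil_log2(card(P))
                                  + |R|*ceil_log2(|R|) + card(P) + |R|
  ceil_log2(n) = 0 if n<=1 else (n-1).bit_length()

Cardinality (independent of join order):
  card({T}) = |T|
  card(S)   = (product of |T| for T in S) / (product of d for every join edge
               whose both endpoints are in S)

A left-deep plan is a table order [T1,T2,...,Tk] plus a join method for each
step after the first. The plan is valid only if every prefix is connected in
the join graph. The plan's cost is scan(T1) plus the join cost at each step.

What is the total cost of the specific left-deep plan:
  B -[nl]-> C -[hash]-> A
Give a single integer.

step 1: scan B: cost=400, card=400
step 2: join C via nl
    card(P join C) = 400*250/(5) = 20000
    cost = 400 + 400*250 = 100400
step 3: join A via hash
    card(P join A) = 20000*400/(50) = 160000
    cost = 100400 + 2*400*9 + 20000 = 127600

127600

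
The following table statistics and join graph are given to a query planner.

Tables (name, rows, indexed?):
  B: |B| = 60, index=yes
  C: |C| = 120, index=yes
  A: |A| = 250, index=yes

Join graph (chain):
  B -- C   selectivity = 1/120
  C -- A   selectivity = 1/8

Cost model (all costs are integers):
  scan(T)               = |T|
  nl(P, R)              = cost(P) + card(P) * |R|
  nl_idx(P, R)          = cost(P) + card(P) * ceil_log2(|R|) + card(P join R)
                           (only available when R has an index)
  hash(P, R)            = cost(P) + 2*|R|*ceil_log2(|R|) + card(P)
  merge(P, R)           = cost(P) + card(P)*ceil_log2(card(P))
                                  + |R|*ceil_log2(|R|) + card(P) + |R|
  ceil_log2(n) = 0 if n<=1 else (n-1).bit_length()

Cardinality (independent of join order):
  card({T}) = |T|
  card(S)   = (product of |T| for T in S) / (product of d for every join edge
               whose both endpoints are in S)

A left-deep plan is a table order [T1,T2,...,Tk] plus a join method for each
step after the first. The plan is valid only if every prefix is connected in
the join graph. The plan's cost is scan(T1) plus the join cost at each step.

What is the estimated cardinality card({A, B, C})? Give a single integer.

1875

Tables in S: A(250), B(60), C(120)
Edges inside S: B-C(d=120), C-A(d=8)
numerator = 250 * 60 * 120 = 1800000
denominator = 120 * 8 = 960
card(S) = 1800000 / 960 = 1875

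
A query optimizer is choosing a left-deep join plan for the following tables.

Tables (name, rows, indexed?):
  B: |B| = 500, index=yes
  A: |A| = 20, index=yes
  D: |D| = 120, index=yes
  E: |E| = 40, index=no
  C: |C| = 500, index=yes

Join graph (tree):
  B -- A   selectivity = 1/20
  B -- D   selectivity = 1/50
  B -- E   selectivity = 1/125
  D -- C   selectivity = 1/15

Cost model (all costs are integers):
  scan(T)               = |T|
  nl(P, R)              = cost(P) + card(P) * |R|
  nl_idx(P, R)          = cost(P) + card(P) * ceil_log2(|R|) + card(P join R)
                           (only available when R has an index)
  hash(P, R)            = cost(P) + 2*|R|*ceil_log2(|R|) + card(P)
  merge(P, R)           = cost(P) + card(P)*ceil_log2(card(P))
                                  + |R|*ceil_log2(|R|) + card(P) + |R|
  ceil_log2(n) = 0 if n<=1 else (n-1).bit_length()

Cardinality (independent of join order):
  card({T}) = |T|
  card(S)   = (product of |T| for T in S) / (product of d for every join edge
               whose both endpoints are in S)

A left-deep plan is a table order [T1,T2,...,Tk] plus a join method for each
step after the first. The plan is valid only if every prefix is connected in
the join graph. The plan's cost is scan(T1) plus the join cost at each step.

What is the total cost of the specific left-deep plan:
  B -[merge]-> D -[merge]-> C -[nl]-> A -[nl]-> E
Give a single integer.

2425860

step 1: scan B: cost=500, card=500
step 2: join D via merge
    card(P join D) = 500*120/(50) = 1200
    cost = 500 + 500*9 + 120*7 + 500 + 120 = 6460
step 3: join C via merge
    card(P join C) = 1200*500/(15) = 40000
    cost = 6460 + 1200*11 + 500*9 + 1200 + 500 = 25860
step 4: join A via nl
    card(P join A) = 40000*20/(20) = 40000
    cost = 25860 + 40000*20 = 825860
step 5: join E via nl
    card(P join E) = 40000*40/(125) = 12800
    cost = 825860 + 40000*40 = 2425860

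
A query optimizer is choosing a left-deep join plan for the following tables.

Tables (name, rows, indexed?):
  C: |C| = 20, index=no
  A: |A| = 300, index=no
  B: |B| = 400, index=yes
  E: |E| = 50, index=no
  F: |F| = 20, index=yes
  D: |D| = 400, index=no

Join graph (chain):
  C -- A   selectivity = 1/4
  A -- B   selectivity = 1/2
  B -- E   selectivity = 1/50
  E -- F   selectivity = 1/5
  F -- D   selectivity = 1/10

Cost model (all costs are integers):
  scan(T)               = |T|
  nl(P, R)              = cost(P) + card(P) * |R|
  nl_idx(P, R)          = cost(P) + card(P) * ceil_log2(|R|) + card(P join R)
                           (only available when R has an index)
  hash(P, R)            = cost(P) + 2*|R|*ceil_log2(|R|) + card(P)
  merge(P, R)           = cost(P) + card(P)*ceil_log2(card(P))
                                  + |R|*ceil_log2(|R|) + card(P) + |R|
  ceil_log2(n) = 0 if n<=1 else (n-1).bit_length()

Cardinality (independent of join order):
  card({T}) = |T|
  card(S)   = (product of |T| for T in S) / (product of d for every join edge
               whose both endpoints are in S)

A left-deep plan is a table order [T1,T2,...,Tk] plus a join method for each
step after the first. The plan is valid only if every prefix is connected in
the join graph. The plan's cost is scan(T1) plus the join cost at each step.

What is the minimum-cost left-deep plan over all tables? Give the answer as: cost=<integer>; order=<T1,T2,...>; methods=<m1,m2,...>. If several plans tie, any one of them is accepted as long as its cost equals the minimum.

Selinger DP (subsets sized 1..n):
  {C}: scan cost=20, card=20
  {A}: scan cost=300, card=300
  {B}: scan cost=400, card=400
  {E}: scan cost=50, card=50
  {F}: scan cost=20, card=20
  {D}: scan cost=400, card=400
  {AC}: card=1500; try (C,hash)→800, (A,merge)→3140, (C,merge)→3420, (A,hash)→5440, (A,nl)→6020, (C,nl)→6300; best=800 via (C,hash)
  {AB}: card=60000; try (A,hash)→6200, (B,merge)→7300, (A,merge)→7400, (B,hash)→7800, (B,nl_idx)→63000, (B,nl)→120300 …(+1); best=6200 via (A,hash)
  {BE}: card=400; try (B,nl_idx)→900, (E,hash)→1400, (B,merge)→4400, (E,merge)→4750, (B,hash)→7300, (B,nl)→20050 …(+1); best=900 via (B,nl_idx)
  {EF}: card=200; try (F,hash)→300, (E,merge)→490, (F,nl_idx)→500, (F,merge)→520, (E,hash)→640, (E,nl)→1020 …(+1); best=300 via (F,hash)
  {DF}: card=800; try (F,hash)→1000, (F,nl_idx)→3200, (D,merge)→4140, (F,merge)→4520, (D,hash)→7240, (D,nl)→8020 …(+1); best=1000 via (F,hash)
  {ABC}: card=300000; try (B,hash)→9500, (B,merge)→22800, (C,hash)→66400, (B,nl_idx)→314300, (B,nl)→600800, (C,merge)→1026320 …(+1); best=9500 via (B,hash)
  {ABE}: card=60000; try (A,hash)→6700, (A,merge)→7900, (E,hash)→66800, (A,nl)→120900, (E,merge)→1026550, (E,nl)→3006200; best=6700 via (A,hash)
  {BEF}: card=1600; try (F,hash)→1500, (B,nl_idx)→3700, (F,nl_idx)→4500, (F,merge)→5020, (B,merge)→6100, (B,hash)→7700 …(+2); best=1500 via (F,hash)
  {DEF}: card=8000; try (E,hash)→2400, (D,merge)→6100, (D,hash)→7700, (E,merge)→10150, (E,nl)→41000, (D,nl)→80300; best=2400 via (E,hash)
  {ABCE}: card=300000; try (C,hash)→66900, (E,hash)→310100, (C,merge)→1026820, (C,nl)→1206700, (E,merge)→6009850, (E,nl)→15009500; best=66900 via (C,hash)
  {ABEF}: card=240000; try (A,hash)→8500, (A,merge)→23700, (F,hash)→66900, (A,nl)→481500, (F,nl_idx)→546700, (F,merge)→1026820 …(+1); best=8500 via (A,hash)
  {BDEF}: card=64000; try (D,hash)→10300, (B,hash)→17600, (D,merge)→24700, (B,merge)→118400, (B,nl_idx)→138400, (D,nl)→641500 …(+1); best=10300 via (D,hash)
  {ABCEF}: card=1200000; try (C,hash)→248700, (F,hash)→367100, (F,nl_idx)→2766900, (C,merge)→4568620, (C,nl)→4808500, (F,nl)→6066900 …(+1); best=248700 via (C,hash)
  {ABDEF}: card=9600000; try (A,hash)→79700, (D,hash)→255700, (A,merge)→1101300, (D,merge)→4572500, (A,nl)→19210300, (D,nl)→96008500; best=79700 via (A,hash)
  {ABCDEF}: card=48000000; try (D,hash)→1455900, (C,hash)→9679900, (D,merge)→26652700, (C,nl)→192079700, (C,merge)→240079820, (D,nl)→480248700; best=1455900 via (D,hash)

cost=1455900; order=E,B,F,A,C,D; methods=nl_idx,hash,hash,hash,hash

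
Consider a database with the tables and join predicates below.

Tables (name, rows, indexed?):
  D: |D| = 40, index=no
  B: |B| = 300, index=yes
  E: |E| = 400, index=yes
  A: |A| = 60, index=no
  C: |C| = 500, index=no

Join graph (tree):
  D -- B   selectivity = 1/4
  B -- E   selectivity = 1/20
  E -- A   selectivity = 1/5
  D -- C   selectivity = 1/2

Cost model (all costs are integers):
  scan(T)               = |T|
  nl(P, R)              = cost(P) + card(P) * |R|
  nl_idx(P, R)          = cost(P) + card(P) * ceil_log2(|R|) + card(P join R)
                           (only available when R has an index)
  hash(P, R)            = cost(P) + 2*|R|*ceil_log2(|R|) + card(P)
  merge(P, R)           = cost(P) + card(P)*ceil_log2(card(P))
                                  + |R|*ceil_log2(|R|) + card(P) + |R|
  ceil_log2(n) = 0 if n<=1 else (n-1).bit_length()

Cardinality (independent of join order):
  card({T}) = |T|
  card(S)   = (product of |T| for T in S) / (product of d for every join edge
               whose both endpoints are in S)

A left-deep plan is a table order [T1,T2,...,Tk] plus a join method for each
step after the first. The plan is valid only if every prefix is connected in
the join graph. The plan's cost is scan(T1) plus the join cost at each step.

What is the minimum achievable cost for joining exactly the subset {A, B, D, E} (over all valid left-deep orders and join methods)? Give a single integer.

72000

Selinger DP over subsets of {A,B,D,E}:
  {D}: scan cost=40, card=40
  {B}: scan cost=300, card=300
  {E}: scan cost=400, card=400
  {A}: scan cost=60, card=60
  {BD}: card=3000; try (D,hash)→1080, (B,merge)→3320, (B,nl_idx)→3400, (D,merge)→3580, (B,hash)→5480, (B,nl)→12040 …(+1); best=1080 via (D,hash)
  {BE}: card=6000; try (B,hash)→6200, (E,merge)→7300, (B,merge)→7400, (E,hash)→7800, (E,nl_idx)→9000, (B,nl_idx)→10000 …(+2); best=6200 via (B,hash)
  {AE}: card=4800; try (A,hash)→1520, (E,merge)→4480, (A,merge)→4820, (E,nl_idx)→5400, (E,hash)→7320, (E,nl)→24060 …(+1); best=1520 via (A,hash)
  {BDE}: card=60000; try (E,hash)→11280, (D,hash)→12680, (E,merge)→44080, (E,nl_idx)→88080, (D,merge)→90480, (D,nl)→246200 …(+1); best=11280 via (E,hash)
  {ABE}: card=72000; try (B,hash)→11720, (A,hash)→12920, (B,merge)→71720, (A,merge)→90620, (B,nl_idx)→116720, (A,nl)→366200 …(+1); best=11720 via (B,hash)
  {ABDE}: card=720000; try (A,hash)→72000, (D,hash)→84200, (A,merge)→1031700, (D,merge)→1308000, (D,nl)→2891720, (A,nl)→3611280; best=72000 via (A,hash)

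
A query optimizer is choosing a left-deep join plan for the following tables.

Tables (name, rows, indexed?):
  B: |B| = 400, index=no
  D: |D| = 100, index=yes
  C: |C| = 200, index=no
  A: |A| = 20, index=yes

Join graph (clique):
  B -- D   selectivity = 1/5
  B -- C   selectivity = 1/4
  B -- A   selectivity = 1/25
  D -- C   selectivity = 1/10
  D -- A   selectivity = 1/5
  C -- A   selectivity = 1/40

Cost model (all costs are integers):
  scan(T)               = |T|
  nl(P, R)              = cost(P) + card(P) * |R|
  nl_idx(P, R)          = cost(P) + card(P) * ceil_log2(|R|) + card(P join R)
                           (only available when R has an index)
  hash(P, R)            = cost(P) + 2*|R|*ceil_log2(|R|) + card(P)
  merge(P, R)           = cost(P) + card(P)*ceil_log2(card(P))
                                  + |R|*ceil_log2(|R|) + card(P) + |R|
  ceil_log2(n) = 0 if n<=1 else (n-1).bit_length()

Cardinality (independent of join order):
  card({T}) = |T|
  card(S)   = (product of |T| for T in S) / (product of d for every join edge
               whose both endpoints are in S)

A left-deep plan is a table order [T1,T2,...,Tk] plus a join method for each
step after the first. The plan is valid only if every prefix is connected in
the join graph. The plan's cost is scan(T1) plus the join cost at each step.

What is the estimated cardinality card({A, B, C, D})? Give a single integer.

Tables in S: A(20), B(400), C(200), D(100)
Edges inside S: B-D(d=5), B-C(d=4), B-A(d=25), D-C(d=10), D-A(d=5), C-A(d=40)
numerator = 20 * 400 * 200 * 100 = 160000000
denominator = 5 * 4 * 25 * 10 * 5 * 40 = 1000000
card(S) = 160000000 / 1000000 = 160

160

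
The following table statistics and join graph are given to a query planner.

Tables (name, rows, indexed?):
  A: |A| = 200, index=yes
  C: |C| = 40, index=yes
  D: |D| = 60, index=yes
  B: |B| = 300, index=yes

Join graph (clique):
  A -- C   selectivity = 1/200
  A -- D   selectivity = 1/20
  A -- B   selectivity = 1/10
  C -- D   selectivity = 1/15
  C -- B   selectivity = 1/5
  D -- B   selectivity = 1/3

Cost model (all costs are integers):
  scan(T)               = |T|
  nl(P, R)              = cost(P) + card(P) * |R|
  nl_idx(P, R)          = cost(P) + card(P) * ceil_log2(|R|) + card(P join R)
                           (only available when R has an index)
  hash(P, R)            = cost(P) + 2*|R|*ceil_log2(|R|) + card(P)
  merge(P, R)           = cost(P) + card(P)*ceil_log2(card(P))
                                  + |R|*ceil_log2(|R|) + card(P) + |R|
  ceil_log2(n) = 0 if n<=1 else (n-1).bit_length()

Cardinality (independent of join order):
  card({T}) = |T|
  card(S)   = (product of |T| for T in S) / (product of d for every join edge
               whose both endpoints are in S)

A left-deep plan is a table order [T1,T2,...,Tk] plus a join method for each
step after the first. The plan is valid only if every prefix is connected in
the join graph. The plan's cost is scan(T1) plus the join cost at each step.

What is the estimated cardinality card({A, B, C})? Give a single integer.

240

Tables in S: A(200), B(300), C(40)
Edges inside S: A-C(d=200), A-B(d=10), C-B(d=5)
numerator = 200 * 300 * 40 = 2400000
denominator = 200 * 10 * 5 = 10000
card(S) = 2400000 / 10000 = 240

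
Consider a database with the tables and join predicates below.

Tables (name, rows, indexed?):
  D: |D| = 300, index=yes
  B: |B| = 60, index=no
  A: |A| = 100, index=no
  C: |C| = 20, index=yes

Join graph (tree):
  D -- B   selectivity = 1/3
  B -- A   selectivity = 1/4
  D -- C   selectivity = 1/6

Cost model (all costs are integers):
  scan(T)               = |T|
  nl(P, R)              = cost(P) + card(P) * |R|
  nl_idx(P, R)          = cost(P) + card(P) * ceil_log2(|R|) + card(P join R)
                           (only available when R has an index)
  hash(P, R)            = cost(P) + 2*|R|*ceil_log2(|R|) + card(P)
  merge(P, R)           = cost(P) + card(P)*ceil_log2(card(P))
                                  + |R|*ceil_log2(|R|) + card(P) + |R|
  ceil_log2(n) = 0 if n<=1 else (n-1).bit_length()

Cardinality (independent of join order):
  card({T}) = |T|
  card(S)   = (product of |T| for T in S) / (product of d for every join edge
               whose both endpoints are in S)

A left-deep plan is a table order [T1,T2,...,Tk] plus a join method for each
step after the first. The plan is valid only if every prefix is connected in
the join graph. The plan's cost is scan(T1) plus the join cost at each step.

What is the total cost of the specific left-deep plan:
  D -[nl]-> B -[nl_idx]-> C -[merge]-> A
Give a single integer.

389100

step 1: scan D: cost=300, card=300
step 2: join B via nl
    card(P join B) = 300*60/(3) = 6000
    cost = 300 + 300*60 = 18300
step 3: join C via nl_idx
    card(P join C) = 6000*20/(6) = 20000
    cost = 18300 + 6000*5 + 20000 = 68300
step 4: join A via merge
    card(P join A) = 20000*100/(4) = 500000
    cost = 68300 + 20000*15 + 100*7 + 20000 + 100 = 389100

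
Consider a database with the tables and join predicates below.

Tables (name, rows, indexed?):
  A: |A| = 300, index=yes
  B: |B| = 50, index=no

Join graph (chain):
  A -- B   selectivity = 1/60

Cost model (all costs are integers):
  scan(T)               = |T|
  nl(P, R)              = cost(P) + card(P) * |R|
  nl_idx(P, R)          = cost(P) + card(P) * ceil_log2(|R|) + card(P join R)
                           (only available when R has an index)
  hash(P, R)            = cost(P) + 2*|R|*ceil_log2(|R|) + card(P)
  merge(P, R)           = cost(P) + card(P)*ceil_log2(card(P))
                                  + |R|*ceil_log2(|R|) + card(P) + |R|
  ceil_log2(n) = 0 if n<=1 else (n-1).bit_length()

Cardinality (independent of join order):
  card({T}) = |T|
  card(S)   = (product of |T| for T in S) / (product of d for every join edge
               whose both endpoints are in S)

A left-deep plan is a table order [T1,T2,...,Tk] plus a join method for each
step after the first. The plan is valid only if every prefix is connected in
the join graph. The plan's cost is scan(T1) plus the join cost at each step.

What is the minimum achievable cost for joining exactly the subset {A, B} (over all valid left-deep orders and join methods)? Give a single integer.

750

Selinger DP over subsets of {A,B}:
  {A}: scan cost=300, card=300
  {B}: scan cost=50, card=50
  {AB}: card=250; try (A,nl_idx)→750, (B,hash)→1200, (A,merge)→3400, (B,merge)→3650, (A,hash)→5500, (A,nl)→15050 …(+1); best=750 via (A,nl_idx)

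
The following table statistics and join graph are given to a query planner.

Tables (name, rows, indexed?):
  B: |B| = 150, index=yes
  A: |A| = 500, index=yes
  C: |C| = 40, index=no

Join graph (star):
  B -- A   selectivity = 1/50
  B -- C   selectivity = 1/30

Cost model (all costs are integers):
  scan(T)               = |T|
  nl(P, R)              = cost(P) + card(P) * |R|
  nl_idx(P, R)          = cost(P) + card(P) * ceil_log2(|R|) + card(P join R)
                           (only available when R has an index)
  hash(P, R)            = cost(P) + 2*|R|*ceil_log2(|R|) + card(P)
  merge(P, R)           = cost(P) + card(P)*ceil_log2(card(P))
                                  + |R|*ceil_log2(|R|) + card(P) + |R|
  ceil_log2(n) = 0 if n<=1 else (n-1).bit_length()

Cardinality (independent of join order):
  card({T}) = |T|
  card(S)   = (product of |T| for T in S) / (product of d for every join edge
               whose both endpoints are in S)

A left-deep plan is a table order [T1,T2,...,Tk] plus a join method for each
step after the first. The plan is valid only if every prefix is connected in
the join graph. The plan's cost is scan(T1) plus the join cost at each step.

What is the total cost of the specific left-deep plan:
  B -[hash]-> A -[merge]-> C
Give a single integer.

step 1: scan B: cost=150, card=150
step 2: join A via hash
    card(P join A) = 150*500/(50) = 1500
    cost = 150 + 2*500*9 + 150 = 9300
step 3: join C via merge
    card(P join C) = 1500*40/(30) = 2000
    cost = 9300 + 1500*11 + 40*6 + 1500 + 40 = 27580

27580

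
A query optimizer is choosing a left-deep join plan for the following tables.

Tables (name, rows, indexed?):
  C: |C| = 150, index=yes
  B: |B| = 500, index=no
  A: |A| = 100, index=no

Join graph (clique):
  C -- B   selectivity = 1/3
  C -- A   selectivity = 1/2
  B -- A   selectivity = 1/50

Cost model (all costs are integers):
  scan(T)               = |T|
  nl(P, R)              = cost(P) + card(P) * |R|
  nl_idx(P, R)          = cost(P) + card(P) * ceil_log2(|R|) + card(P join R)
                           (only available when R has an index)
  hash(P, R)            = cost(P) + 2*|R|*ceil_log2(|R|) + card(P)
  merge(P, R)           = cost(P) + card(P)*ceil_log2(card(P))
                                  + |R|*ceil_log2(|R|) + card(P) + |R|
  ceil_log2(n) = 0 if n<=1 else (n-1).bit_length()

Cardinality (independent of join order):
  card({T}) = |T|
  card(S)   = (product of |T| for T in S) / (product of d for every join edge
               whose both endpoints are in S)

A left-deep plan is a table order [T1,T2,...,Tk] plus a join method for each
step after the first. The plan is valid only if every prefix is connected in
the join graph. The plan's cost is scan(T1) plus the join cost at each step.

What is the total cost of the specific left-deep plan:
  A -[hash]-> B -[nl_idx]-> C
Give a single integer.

step 1: scan A: cost=100, card=100
step 2: join B via hash
    card(P join B) = 100*500/(50) = 1000
    cost = 100 + 2*500*9 + 100 = 9200
step 3: join C via nl_idx
    card(P join C) = 1000*150/(3*2) = 25000
    cost = 9200 + 1000*8 + 25000 = 42200

42200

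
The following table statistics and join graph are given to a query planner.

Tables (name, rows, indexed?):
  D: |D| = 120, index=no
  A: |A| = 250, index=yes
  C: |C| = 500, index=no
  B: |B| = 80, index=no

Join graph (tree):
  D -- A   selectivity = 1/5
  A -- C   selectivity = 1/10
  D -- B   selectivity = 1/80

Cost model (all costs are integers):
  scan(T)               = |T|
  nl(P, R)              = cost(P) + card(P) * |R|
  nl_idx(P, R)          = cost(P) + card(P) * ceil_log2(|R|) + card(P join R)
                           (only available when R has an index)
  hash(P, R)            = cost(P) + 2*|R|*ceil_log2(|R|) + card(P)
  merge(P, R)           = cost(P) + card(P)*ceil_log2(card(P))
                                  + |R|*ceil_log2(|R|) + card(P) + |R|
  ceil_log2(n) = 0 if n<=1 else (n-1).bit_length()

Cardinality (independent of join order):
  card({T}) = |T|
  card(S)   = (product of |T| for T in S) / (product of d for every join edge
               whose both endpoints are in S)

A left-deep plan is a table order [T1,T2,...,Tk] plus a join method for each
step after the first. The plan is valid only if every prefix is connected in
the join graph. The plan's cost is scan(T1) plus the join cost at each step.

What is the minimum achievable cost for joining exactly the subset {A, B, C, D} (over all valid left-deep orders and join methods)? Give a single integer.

Selinger DP over subsets of {A,B,C,D}:
  {D}: scan cost=120, card=120
  {A}: scan cost=250, card=250
  {C}: scan cost=500, card=500
  {B}: scan cost=80, card=80
  {AD}: card=6000; try (D,hash)→2180, (A,merge)→3330, (D,merge)→3460, (A,hash)→4240, (A,nl_idx)→7080, (A,nl)→30120 …(+1); best=2180 via (D,hash)
  {BD}: card=120; try (B,hash)→1360, (D,merge)→1680, (B,merge)→1720, (D,hash)→1840, (D,nl)→9680, (B,nl)→9720; best=1360 via (B,hash)
  {AC}: card=12500; try (A,hash)→5000, (C,merge)→7500, (A,merge)→7750, (C,hash)→9500, (A,nl_idx)→17000, (C,nl)→125250 …(+1); best=5000 via (A,hash)
  {ACD}: card=300000; try (C,hash)→17180, (D,hash)→19180, (C,merge)→91180, (D,merge)→193460, (D,nl)→1505000, (C,nl)→3002180; best=17180 via (C,hash)
  {ABD}: card=6000; try (A,merge)→4570, (A,hash)→5480, (A,nl_idx)→8320, (B,hash)→9300, (A,nl)→31360, (B,merge)→86820 …(+1); best=4570 via (A,merge)
  {ABCD}: card=300000; try (C,hash)→19570, (C,merge)→93570, (B,hash)→318300, (C,nl)→3004570, (B,merge)→6017820, (B,nl)→24017180; best=19570 via (C,hash)

19570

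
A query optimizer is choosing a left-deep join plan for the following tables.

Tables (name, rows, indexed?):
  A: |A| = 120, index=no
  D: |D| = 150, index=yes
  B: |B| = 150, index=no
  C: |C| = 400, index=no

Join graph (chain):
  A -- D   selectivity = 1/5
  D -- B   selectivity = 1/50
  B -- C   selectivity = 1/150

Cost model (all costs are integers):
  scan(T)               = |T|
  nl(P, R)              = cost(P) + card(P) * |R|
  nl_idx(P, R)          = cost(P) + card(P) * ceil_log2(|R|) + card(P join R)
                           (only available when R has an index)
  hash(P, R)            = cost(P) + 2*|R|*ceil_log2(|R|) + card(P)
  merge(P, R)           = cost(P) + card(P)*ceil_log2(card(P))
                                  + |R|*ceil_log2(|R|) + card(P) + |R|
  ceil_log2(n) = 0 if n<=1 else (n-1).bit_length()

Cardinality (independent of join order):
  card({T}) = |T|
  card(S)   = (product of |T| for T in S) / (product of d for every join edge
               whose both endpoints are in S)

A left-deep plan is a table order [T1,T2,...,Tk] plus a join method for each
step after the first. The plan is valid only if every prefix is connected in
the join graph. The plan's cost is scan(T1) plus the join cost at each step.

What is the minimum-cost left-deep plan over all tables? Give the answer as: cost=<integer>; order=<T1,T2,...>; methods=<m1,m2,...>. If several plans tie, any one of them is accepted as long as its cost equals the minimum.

Selinger DP (subsets sized 1..n):
  {A}: scan cost=120, card=120
  {D}: scan cost=150, card=150
  {B}: scan cost=150, card=150
  {C}: scan cost=400, card=400
  {AD}: card=3600; try (A,hash)→1980, (D,merge)→2430, (A,merge)→2460, (D,hash)→2640, (D,nl_idx)→4680, (D,nl)→18120 …(+1); best=1980 via (A,hash)
  {BD}: card=450; try (D,nl_idx)→1800, (D,hash)→2700, (B,hash)→2700, (D,merge)→2850, (B,merge)→2850, (D,nl)→22650 …(+1); best=1800 via (D,nl_idx)
  {BC}: card=400; try (B,hash)→3200, (C,merge)→5500, (B,merge)→5750, (C,hash)→7500, (C,nl)→60150, (B,nl)→60400; best=3200 via (B,hash)
  {ABD}: card=10800; try (A,hash)→3930, (A,merge)→7260, (B,hash)→7980, (B,merge)→50130, (A,nl)→55800, (B,nl)→541980; best=3930 via (A,hash)
  {BCD}: card=1200; try (D,hash)→6000, (D,nl_idx)→7600, (D,merge)→8550, (C,hash)→9450, (C,merge)→10300, (D,nl)→63200 …(+1); best=6000 via (D,hash)
  {ABCD}: card=28800; try (A,hash)→8880, (A,merge)→21360, (C,hash)→21930, (A,nl)→150000, (C,merge)→169930, (C,nl)→4323930; best=8880 via (A,hash)

cost=8880; order=C,B,D,A; methods=hash,hash,hash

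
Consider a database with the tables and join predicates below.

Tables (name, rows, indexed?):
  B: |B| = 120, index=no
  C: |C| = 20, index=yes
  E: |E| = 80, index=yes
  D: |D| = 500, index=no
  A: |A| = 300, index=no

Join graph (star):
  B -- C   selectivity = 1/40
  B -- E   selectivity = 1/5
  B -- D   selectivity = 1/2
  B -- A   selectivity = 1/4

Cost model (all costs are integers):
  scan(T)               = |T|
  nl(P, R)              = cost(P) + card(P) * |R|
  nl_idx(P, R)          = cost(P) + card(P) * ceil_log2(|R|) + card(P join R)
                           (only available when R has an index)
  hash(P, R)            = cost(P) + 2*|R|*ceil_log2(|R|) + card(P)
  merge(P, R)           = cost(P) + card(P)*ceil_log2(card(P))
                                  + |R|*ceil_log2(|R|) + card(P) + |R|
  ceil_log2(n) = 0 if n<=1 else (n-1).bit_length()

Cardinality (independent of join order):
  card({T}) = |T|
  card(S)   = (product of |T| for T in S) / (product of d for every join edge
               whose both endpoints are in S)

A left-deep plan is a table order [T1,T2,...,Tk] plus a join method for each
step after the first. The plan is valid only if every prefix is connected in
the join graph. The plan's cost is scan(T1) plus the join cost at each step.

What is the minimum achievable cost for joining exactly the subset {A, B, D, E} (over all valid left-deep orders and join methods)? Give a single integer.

Selinger DP over subsets of {A,B,D,E}:
  {B}: scan cost=120, card=120
  {E}: scan cost=80, card=80
  {D}: scan cost=500, card=500
  {A}: scan cost=300, card=300
  {BE}: card=1920; try (E,hash)→1360, (B,merge)→1680, (E,merge)→1720, (B,hash)→1840, (E,nl_idx)→2880, (B,nl)→9680 …(+1); best=1360 via (E,hash)
  {BD}: card=30000; try (B,hash)→2680, (D,merge)→6080, (B,merge)→6460, (D,hash)→9240, (D,nl)→60120, (B,nl)→60500; best=2680 via (B,hash)
  {AB}: card=9000; try (B,hash)→2280, (A,merge)→4080, (B,merge)→4260, (A,hash)→5640, (A,nl)→36120, (B,nl)→36300; best=2280 via (B,hash)
  {BDE}: card=480000; try (D,hash)→12280, (D,merge)→29400, (E,hash)→33800, (E,merge)→483320, (E,nl_idx)→692680, (D,nl)→961360 …(+1); best=12280 via (D,hash)
  {ABE}: card=144000; try (A,hash)→8680, (E,hash)→12400, (A,merge)→27400, (E,merge)→137920, (E,nl_idx)→209280, (A,nl)→577360 …(+1); best=8680 via (A,hash)
  {ABD}: card=2250000; try (D,hash)→20280, (A,hash)→38080, (D,merge)→142280, (A,merge)→485680, (D,nl)→4502280, (A,nl)→9002680; best=20280 via (D,hash)
  {ABDE}: card=36000000; try (D,hash)→161680, (A,hash)→497680, (E,hash)→2271400, (D,merge)→2749680, (A,merge)→9615280, (E,nl_idx)→51770280 …(+4); best=161680 via (D,hash)

161680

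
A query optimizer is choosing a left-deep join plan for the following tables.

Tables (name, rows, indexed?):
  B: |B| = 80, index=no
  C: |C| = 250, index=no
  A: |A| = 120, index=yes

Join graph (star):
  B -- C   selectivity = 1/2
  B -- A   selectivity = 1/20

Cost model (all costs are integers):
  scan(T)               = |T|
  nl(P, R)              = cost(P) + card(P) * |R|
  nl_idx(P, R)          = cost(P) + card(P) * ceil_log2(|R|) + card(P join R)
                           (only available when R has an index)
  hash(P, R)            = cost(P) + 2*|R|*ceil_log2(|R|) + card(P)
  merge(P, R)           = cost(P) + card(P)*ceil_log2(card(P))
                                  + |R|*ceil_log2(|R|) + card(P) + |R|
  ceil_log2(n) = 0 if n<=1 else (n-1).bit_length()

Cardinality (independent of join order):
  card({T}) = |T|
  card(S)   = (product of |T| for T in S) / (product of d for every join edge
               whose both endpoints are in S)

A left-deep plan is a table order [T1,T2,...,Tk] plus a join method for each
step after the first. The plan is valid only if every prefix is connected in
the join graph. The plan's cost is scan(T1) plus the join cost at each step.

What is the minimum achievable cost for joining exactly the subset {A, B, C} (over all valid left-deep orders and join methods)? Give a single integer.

5600

Selinger DP over subsets of {A,B,C}:
  {B}: scan cost=80, card=80
  {C}: scan cost=250, card=250
  {A}: scan cost=120, card=120
  {BC}: card=10000; try (B,hash)→1620, (C,merge)→2970, (B,merge)→3140, (C,hash)→4160, (C,nl)→20080, (B,nl)→20250; best=1620 via (B,hash)
  {AB}: card=480; try (A,nl_idx)→1120, (B,hash)→1360, (A,merge)→1680, (B,merge)→1720, (A,hash)→1840, (A,nl)→9680 …(+1); best=1120 via (A,nl_idx)
  {ABC}: card=60000; try (C,hash)→5600, (C,merge)→8170, (A,hash)→13300, (C,nl)→121120, (A,nl_idx)→131620, (A,merge)→152580 …(+1); best=5600 via (C,hash)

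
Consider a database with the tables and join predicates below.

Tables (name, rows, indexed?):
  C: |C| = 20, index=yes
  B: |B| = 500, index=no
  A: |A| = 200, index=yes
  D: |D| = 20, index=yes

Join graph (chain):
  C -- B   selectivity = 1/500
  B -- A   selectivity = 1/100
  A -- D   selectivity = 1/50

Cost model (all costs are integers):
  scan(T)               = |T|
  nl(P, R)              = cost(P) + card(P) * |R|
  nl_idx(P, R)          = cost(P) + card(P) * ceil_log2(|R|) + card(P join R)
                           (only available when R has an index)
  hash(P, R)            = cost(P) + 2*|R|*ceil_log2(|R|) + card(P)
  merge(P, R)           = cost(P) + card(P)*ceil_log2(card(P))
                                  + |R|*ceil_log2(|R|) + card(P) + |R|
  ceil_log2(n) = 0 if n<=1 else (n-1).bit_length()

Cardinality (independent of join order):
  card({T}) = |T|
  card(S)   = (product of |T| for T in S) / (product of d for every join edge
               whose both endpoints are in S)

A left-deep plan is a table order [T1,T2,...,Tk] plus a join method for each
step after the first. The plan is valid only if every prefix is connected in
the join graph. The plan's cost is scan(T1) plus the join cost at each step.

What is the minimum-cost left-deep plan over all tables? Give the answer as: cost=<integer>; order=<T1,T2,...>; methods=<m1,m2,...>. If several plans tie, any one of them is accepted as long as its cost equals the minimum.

Selinger DP (subsets sized 1..n):
  {C}: scan cost=20, card=20
  {B}: scan cost=500, card=500
  {A}: scan cost=200, card=200
  {D}: scan cost=20, card=20
  {BC}: card=20; try (C,hash)→1200, (C,nl_idx)→3020, (B,merge)→5140, (C,merge)→5620, (B,hash)→9040, (B,nl)→10020 …(+1); best=1200 via (C,hash)
  {AB}: card=1000; try (A,hash)→4200, (A,nl_idx)→5500, (B,merge)→7000, (A,merge)→7300, (B,hash)→9400, (B,nl)→100200 …(+1); best=4200 via (A,hash)
  {AD}: card=80; try (A,nl_idx)→260, (D,hash)→600, (D,nl_idx)→1280, (A,merge)→1940, (D,merge)→2120, (A,hash)→3240 …(+2); best=260 via (A,nl_idx)
  {ABC}: card=40; try (A,nl_idx)→1400, (A,merge)→3120, (A,hash)→4420, (A,nl)→5200, (C,hash)→5400, (C,nl_idx)→9240 …(+2); best=1400 via (A,nl_idx)
  {ABD}: card=400; try (D,hash)→5400, (B,merge)→5900, (B,hash)→9340, (D,nl_idx)→9600, (D,merge)→15320, (D,nl)→24200 …(+1); best=5400 via (D,hash)
  {ABCD}: card=16; try (D,nl_idx)→1616, (D,hash)→1640, (D,merge)→1800, (D,nl)→2200, (C,hash)→6000, (C,nl_idx)→7416 …(+2); best=1616 via (D,nl_idx)

cost=1616; order=B,C,A,D; methods=hash,nl_idx,nl_idx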